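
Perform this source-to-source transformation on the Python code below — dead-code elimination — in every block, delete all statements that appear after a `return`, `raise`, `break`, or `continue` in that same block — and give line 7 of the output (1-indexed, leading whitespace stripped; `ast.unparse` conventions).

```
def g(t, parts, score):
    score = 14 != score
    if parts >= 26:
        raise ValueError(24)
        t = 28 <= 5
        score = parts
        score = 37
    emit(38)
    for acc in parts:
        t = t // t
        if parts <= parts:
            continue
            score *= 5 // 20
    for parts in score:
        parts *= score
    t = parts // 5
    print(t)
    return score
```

Transformed code:
def g(t, parts, score):
    score = 14 != score
    if parts >= 26:
        raise ValueError(24)
    emit(38)
    for acc in parts:
        t = t // t
        if parts <= parts:
            continue
    for parts in score:
        parts *= score
    t = parts // 5
    print(t)
    return score

t = t // t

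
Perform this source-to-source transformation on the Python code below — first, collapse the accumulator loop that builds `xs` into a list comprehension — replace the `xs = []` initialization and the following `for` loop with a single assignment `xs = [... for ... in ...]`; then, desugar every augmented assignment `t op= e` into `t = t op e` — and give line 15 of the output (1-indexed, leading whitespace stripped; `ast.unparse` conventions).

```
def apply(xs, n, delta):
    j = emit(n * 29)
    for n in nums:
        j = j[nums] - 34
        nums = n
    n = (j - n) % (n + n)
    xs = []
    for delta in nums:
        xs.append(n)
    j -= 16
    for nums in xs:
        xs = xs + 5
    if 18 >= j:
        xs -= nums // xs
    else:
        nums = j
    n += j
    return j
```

n = n + j

Transformed code:
def apply(xs, n, delta):
    j = emit(n * 29)
    for n in nums:
        j = j[nums] - 34
        nums = n
    n = (j - n) % (n + n)
    xs = [n for delta in nums]
    j = j - 16
    for nums in xs:
        xs = xs + 5
    if 18 >= j:
        xs = xs - nums // xs
    else:
        nums = j
    n = n + j
    return j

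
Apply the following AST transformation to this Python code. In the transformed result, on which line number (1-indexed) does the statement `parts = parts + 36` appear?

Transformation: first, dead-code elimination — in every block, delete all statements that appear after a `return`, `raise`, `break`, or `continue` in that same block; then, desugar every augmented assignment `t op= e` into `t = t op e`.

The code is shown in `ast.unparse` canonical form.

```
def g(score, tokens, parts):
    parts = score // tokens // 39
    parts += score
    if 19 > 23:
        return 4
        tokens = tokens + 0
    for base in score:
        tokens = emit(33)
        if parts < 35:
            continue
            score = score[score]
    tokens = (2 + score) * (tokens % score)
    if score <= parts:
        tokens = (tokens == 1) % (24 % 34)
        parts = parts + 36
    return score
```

Transformed code:
def g(score, tokens, parts):
    parts = score // tokens // 39
    parts = parts + score
    if 19 > 23:
        return 4
    for base in score:
        tokens = emit(33)
        if parts < 35:
            continue
    tokens = (2 + score) * (tokens % score)
    if score <= parts:
        tokens = (tokens == 1) % (24 % 34)
        parts = parts + 36
    return score

13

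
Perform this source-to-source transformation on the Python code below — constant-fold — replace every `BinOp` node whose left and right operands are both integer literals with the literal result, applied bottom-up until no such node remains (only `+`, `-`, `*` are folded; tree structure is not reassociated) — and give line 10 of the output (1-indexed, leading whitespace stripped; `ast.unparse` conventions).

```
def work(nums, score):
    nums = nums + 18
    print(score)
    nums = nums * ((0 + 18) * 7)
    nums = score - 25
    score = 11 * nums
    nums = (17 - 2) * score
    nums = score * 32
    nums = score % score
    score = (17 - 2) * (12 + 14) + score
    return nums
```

Transformed code:
def work(nums, score):
    nums = nums + 18
    print(score)
    nums = nums * 126
    nums = score - 25
    score = 11 * nums
    nums = 15 * score
    nums = score * 32
    nums = score % score
    score = 390 + score
    return nums

score = 390 + score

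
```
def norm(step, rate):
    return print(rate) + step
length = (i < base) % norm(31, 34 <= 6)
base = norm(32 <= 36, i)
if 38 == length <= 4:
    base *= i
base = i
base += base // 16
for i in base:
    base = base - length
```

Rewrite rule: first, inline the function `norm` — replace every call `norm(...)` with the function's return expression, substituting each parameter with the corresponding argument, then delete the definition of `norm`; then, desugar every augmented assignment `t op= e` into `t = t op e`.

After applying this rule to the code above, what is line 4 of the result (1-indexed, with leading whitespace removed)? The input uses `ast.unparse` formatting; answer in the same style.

Transformed code:
length = (i < base) % (print(34 <= 6) + 31)
base = print(i) + (32 <= 36)
if 38 == length <= 4:
    base = base * i
base = i
base = base + base // 16
for i in base:
    base = base - length

base = base * i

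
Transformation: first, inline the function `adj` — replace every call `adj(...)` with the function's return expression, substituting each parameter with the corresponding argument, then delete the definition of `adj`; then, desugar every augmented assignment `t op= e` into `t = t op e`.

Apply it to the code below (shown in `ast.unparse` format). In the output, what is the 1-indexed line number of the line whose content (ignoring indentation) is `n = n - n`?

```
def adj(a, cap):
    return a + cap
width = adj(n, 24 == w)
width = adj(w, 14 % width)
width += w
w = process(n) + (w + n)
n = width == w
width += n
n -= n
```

Transformed code:
width = n + (24 == w)
width = w + 14 % width
width = width + w
w = process(n) + (w + n)
n = width == w
width = width + n
n = n - n

7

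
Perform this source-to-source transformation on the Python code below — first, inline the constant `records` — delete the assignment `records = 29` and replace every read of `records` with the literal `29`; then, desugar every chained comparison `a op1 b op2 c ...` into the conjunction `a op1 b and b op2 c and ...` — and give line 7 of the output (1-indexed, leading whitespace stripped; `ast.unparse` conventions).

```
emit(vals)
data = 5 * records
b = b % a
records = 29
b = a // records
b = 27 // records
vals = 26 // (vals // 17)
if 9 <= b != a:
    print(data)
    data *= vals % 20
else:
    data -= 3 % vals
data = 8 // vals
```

Transformed code:
emit(vals)
data = 5 * 29
b = b % a
b = a // 29
b = 27 // 29
vals = 26 // (vals // 17)
if 9 <= b and b != a:
    print(data)
    data *= vals % 20
else:
    data -= 3 % vals
data = 8 // vals

if 9 <= b and b != a:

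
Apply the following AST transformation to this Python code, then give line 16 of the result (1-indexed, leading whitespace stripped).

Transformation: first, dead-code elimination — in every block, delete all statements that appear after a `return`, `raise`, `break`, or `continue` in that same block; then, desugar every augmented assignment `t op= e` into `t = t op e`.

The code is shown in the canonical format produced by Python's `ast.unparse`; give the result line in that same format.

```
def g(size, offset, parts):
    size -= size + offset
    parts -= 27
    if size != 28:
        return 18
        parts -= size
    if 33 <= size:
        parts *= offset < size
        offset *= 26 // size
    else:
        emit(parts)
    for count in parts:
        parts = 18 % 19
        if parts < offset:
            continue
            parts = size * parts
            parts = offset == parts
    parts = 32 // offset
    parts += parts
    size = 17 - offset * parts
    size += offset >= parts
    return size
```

Transformed code:
def g(size, offset, parts):
    size = size - (size + offset)
    parts = parts - 27
    if size != 28:
        return 18
    if 33 <= size:
        parts = parts * (offset < size)
        offset = offset * (26 // size)
    else:
        emit(parts)
    for count in parts:
        parts = 18 % 19
        if parts < offset:
            continue
    parts = 32 // offset
    parts = parts + parts
    size = 17 - offset * parts
    size = size + (offset >= parts)
    return size

parts = parts + parts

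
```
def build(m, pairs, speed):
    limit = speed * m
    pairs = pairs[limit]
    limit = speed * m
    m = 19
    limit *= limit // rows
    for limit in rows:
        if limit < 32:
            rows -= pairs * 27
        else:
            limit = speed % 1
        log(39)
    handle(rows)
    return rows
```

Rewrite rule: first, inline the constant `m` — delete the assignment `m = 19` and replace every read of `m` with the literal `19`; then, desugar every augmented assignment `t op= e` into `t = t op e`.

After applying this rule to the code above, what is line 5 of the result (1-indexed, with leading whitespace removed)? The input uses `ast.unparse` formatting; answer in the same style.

Transformed code:
def build(m, pairs, speed):
    limit = speed * 19
    pairs = pairs[limit]
    limit = speed * 19
    limit = limit * (limit // rows)
    for limit in rows:
        if limit < 32:
            rows = rows - pairs * 27
        else:
            limit = speed % 1
        log(39)
    handle(rows)
    return rows

limit = limit * (limit // rows)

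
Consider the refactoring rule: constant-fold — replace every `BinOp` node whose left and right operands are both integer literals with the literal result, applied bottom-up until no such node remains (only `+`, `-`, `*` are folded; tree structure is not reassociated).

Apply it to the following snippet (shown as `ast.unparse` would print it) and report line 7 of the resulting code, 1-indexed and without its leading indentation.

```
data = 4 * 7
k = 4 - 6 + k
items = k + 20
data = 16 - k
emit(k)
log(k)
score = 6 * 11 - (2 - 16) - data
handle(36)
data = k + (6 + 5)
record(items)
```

Transformed code:
data = 28
k = -2 + k
items = k + 20
data = 16 - k
emit(k)
log(k)
score = 80 - data
handle(36)
data = k + 11
record(items)

score = 80 - data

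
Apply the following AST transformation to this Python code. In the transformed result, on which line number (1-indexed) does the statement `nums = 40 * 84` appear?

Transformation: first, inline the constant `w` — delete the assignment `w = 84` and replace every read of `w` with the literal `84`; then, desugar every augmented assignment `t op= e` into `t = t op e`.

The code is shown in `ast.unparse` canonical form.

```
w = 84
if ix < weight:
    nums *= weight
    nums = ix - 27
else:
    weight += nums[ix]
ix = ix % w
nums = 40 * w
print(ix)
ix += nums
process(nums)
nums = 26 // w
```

7

Transformed code:
if ix < weight:
    nums = nums * weight
    nums = ix - 27
else:
    weight = weight + nums[ix]
ix = ix % 84
nums = 40 * 84
print(ix)
ix = ix + nums
process(nums)
nums = 26 // 84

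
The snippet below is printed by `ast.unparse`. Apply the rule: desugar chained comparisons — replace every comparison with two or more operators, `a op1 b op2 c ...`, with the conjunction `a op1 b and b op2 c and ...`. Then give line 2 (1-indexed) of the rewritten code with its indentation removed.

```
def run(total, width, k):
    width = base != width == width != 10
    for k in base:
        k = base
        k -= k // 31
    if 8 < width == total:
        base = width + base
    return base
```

width = base != width and width == width and (width != 10)

Transformed code:
def run(total, width, k):
    width = base != width and width == width and (width != 10)
    for k in base:
        k = base
        k -= k // 31
    if 8 < width and width == total:
        base = width + base
    return base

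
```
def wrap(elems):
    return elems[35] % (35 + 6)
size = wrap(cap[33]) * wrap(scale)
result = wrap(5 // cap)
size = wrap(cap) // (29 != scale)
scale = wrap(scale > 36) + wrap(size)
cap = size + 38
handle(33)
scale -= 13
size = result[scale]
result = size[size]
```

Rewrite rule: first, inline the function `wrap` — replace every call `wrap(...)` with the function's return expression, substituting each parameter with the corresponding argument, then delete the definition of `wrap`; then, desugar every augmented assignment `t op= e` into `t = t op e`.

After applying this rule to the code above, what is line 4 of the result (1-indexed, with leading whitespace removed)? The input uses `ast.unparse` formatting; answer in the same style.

Transformed code:
size = cap[33][35] % (35 + 6) * (scale[35] % (35 + 6))
result = (5 // cap)[35] % (35 + 6)
size = cap[35] % (35 + 6) // (29 != scale)
scale = (scale > 36)[35] % (35 + 6) + size[35] % (35 + 6)
cap = size + 38
handle(33)
scale = scale - 13
size = result[scale]
result = size[size]

scale = (scale > 36)[35] % (35 + 6) + size[35] % (35 + 6)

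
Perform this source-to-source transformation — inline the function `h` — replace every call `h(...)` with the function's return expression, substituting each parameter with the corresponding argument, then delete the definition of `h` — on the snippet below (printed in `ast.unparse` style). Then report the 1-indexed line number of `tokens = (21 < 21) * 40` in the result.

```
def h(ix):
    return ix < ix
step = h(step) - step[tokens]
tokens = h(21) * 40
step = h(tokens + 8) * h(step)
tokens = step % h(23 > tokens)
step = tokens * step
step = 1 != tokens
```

2

Transformed code:
step = (step < step) - step[tokens]
tokens = (21 < 21) * 40
step = (tokens + 8 < tokens + 8) * (step < step)
tokens = step % ((23 > tokens) < (23 > tokens))
step = tokens * step
step = 1 != tokens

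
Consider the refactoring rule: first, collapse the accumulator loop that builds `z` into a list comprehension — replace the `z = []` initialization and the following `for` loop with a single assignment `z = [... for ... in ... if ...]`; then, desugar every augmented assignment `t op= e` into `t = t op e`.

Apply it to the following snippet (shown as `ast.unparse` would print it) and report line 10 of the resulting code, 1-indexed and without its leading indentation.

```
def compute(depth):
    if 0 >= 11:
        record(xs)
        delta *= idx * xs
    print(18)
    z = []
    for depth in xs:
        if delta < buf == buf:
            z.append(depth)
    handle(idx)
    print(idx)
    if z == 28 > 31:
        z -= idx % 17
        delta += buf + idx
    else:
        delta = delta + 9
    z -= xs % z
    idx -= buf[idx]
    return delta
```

z = z - idx % 17

Transformed code:
def compute(depth):
    if 0 >= 11:
        record(xs)
        delta = delta * (idx * xs)
    print(18)
    z = [depth for depth in xs if delta < buf == buf]
    handle(idx)
    print(idx)
    if z == 28 > 31:
        z = z - idx % 17
        delta = delta + (buf + idx)
    else:
        delta = delta + 9
    z = z - xs % z
    idx = idx - buf[idx]
    return delta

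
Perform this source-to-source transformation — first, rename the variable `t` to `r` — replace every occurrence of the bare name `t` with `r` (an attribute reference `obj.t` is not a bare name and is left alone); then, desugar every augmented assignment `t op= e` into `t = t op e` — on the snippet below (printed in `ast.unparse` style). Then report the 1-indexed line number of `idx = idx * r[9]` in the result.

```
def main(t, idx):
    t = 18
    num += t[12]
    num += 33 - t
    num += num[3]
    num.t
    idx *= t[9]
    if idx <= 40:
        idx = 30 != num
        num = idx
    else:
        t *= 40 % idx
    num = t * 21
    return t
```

7

Transformed code:
def main(r, idx):
    r = 18
    num = num + r[12]
    num = num + (33 - r)
    num = num + num[3]
    num.t
    idx = idx * r[9]
    if idx <= 40:
        idx = 30 != num
        num = idx
    else:
        r = r * (40 % idx)
    num = r * 21
    return r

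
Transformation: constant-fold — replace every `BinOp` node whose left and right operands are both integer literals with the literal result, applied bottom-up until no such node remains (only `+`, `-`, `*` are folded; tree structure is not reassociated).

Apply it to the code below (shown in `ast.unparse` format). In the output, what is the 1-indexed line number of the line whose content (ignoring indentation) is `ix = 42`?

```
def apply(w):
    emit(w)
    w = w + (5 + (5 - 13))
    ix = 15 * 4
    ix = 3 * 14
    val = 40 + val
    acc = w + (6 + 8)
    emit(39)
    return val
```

Transformed code:
def apply(w):
    emit(w)
    w = w + -3
    ix = 60
    ix = 42
    val = 40 + val
    acc = w + 14
    emit(39)
    return val

5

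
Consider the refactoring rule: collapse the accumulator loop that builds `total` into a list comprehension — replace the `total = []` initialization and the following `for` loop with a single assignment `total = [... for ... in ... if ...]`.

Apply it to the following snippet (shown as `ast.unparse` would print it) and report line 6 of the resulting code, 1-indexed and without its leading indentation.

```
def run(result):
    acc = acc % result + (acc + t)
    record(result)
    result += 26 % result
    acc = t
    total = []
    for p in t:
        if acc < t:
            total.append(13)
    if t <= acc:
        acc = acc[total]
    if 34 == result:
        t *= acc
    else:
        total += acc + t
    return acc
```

total = [13 for p in t if acc < t]

Transformed code:
def run(result):
    acc = acc % result + (acc + t)
    record(result)
    result += 26 % result
    acc = t
    total = [13 for p in t if acc < t]
    if t <= acc:
        acc = acc[total]
    if 34 == result:
        t *= acc
    else:
        total += acc + t
    return acc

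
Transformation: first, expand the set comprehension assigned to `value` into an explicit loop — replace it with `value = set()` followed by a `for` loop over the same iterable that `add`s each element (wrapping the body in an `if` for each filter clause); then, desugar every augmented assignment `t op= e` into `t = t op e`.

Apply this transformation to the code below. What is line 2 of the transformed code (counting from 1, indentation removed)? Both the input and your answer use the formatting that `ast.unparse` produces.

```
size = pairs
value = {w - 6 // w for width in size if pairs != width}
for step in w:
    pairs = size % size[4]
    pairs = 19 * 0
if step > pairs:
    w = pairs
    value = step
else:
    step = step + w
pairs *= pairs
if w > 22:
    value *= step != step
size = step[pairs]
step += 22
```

Transformed code:
size = pairs
value = set()
for width in size:
    if pairs != width:
        value.add(w - 6 // w)
for step in w:
    pairs = size % size[4]
    pairs = 19 * 0
if step > pairs:
    w = pairs
    value = step
else:
    step = step + w
pairs = pairs * pairs
if w > 22:
    value = value * (step != step)
size = step[pairs]
step = step + 22

value = set()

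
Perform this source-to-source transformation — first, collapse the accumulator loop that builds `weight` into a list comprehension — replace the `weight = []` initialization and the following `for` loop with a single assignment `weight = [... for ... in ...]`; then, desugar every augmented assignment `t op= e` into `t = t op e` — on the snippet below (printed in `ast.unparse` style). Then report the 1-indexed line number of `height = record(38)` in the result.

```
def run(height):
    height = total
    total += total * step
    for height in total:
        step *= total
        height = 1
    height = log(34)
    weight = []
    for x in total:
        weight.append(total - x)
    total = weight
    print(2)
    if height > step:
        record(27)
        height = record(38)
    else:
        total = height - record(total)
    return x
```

13

Transformed code:
def run(height):
    height = total
    total = total + total * step
    for height in total:
        step = step * total
        height = 1
    height = log(34)
    weight = [total - x for x in total]
    total = weight
    print(2)
    if height > step:
        record(27)
        height = record(38)
    else:
        total = height - record(total)
    return x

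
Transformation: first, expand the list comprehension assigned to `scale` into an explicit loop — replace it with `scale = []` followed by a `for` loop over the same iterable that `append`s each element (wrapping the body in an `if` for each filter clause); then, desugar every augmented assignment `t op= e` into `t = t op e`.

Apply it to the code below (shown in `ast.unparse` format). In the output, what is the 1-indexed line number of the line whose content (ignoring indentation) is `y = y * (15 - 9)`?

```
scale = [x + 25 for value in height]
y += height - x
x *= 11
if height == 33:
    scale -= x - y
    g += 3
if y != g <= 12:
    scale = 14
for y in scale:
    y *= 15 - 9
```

12

Transformed code:
scale = []
for value in height:
    scale.append(x + 25)
y = y + (height - x)
x = x * 11
if height == 33:
    scale = scale - (x - y)
    g = g + 3
if y != g <= 12:
    scale = 14
for y in scale:
    y = y * (15 - 9)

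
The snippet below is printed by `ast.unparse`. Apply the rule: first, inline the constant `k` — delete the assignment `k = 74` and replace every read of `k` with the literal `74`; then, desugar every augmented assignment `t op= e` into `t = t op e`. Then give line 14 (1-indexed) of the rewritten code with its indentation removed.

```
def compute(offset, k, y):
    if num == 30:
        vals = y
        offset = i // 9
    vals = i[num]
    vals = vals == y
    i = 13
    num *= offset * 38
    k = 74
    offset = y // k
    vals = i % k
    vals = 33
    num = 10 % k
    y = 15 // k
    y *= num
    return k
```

Transformed code:
def compute(offset, k, y):
    if num == 30:
        vals = y
        offset = i // 9
    vals = i[num]
    vals = vals == y
    i = 13
    num = num * (offset * 38)
    offset = y // 74
    vals = i % 74
    vals = 33
    num = 10 % 74
    y = 15 // 74
    y = y * num
    return 74

y = y * num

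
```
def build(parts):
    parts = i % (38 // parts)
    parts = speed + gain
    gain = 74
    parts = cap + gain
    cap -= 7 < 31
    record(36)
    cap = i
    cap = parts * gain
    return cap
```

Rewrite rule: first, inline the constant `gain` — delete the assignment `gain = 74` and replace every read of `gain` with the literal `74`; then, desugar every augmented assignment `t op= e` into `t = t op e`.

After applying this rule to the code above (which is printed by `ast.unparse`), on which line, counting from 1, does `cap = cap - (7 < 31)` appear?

Transformed code:
def build(parts):
    parts = i % (38 // parts)
    parts = speed + 74
    parts = cap + 74
    cap = cap - (7 < 31)
    record(36)
    cap = i
    cap = parts * 74
    return cap

5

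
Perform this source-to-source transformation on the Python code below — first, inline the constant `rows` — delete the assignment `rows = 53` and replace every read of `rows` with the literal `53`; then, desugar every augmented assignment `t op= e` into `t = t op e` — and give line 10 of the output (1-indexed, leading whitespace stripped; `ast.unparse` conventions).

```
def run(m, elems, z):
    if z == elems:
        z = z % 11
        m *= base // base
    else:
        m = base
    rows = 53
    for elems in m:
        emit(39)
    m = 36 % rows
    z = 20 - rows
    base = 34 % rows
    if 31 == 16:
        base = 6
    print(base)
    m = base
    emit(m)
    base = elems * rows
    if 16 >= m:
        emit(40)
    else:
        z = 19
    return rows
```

z = 20 - 53

Transformed code:
def run(m, elems, z):
    if z == elems:
        z = z % 11
        m = m * (base // base)
    else:
        m = base
    for elems in m:
        emit(39)
    m = 36 % 53
    z = 20 - 53
    base = 34 % 53
    if 31 == 16:
        base = 6
    print(base)
    m = base
    emit(m)
    base = elems * 53
    if 16 >= m:
        emit(40)
    else:
        z = 19
    return 53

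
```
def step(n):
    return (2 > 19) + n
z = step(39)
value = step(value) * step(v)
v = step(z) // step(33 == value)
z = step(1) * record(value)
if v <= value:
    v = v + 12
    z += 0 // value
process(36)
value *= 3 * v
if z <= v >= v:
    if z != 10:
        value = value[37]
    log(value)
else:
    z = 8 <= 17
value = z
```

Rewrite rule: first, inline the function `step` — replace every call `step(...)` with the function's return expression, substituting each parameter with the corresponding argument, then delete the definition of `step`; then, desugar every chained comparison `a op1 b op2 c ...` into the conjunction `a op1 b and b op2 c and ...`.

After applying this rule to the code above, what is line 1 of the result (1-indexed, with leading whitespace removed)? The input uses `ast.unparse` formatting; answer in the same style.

Transformed code:
z = (2 > 19) + 39
value = ((2 > 19) + value) * ((2 > 19) + v)
v = ((2 > 19) + z) // ((2 > 19) + (33 == value))
z = ((2 > 19) + 1) * record(value)
if v <= value:
    v = v + 12
    z += 0 // value
process(36)
value *= 3 * v
if z <= v and v >= v:
    if z != 10:
        value = value[37]
    log(value)
else:
    z = 8 <= 17
value = z

z = (2 > 19) + 39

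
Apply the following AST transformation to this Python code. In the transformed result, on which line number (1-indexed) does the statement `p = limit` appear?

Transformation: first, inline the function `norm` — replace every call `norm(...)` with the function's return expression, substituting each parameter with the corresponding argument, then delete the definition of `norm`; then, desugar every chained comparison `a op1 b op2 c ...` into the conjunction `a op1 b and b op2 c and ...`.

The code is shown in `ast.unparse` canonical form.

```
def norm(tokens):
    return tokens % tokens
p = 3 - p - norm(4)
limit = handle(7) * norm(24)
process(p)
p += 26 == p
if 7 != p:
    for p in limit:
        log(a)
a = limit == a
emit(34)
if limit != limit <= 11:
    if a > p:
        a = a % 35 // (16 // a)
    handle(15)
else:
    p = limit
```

Transformed code:
p = 3 - p - 4 % 4
limit = handle(7) * (24 % 24)
process(p)
p += 26 == p
if 7 != p:
    for p in limit:
        log(a)
a = limit == a
emit(34)
if limit != limit and limit <= 11:
    if a > p:
        a = a % 35 // (16 // a)
    handle(15)
else:
    p = limit

15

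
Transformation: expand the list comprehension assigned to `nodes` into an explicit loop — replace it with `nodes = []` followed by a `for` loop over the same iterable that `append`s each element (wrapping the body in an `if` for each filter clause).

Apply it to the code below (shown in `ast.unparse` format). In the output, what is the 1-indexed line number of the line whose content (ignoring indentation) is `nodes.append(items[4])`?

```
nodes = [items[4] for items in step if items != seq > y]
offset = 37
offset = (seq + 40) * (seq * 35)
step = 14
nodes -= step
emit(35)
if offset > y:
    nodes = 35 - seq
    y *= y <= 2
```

4

Transformed code:
nodes = []
for items in step:
    if items != seq > y:
        nodes.append(items[4])
offset = 37
offset = (seq + 40) * (seq * 35)
step = 14
nodes -= step
emit(35)
if offset > y:
    nodes = 35 - seq
    y *= y <= 2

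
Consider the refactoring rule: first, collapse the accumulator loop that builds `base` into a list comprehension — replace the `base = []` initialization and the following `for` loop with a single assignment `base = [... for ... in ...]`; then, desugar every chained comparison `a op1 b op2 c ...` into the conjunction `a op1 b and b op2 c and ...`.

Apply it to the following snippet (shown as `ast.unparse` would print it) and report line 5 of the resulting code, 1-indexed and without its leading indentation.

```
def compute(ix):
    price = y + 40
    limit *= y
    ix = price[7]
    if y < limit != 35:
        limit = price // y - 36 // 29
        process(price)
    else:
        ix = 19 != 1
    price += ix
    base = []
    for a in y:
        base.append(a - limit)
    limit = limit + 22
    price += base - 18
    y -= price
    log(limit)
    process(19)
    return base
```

if y < limit and limit != 35:

Transformed code:
def compute(ix):
    price = y + 40
    limit *= y
    ix = price[7]
    if y < limit and limit != 35:
        limit = price // y - 36 // 29
        process(price)
    else:
        ix = 19 != 1
    price += ix
    base = [a - limit for a in y]
    limit = limit + 22
    price += base - 18
    y -= price
    log(limit)
    process(19)
    return base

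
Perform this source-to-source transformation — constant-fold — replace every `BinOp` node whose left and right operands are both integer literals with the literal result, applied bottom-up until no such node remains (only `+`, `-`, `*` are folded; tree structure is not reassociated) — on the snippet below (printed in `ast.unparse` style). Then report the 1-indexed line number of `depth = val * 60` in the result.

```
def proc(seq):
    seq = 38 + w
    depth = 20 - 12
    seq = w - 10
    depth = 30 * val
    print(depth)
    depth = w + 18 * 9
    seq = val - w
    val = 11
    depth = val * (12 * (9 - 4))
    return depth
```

Transformed code:
def proc(seq):
    seq = 38 + w
    depth = 8
    seq = w - 10
    depth = 30 * val
    print(depth)
    depth = w + 162
    seq = val - w
    val = 11
    depth = val * 60
    return depth

10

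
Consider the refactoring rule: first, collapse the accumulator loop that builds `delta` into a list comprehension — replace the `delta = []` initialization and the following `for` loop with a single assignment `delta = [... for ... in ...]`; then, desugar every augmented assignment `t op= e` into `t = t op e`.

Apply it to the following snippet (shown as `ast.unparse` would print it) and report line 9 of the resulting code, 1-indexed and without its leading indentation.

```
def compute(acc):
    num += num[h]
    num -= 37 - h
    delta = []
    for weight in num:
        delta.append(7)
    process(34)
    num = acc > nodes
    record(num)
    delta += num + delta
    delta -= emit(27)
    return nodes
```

Transformed code:
def compute(acc):
    num = num + num[h]
    num = num - (37 - h)
    delta = [7 for weight in num]
    process(34)
    num = acc > nodes
    record(num)
    delta = delta + (num + delta)
    delta = delta - emit(27)
    return nodes

delta = delta - emit(27)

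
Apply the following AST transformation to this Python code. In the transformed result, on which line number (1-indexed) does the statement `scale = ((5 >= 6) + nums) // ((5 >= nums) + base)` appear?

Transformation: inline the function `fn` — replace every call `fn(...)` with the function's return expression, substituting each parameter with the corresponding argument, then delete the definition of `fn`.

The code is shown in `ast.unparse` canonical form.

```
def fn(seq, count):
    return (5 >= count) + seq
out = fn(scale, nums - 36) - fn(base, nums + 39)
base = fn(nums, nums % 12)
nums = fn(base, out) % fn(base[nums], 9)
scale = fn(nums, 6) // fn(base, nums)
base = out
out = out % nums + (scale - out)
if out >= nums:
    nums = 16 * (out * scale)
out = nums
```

4

Transformed code:
out = (5 >= nums - 36) + scale - ((5 >= nums + 39) + base)
base = (5 >= nums % 12) + nums
nums = ((5 >= out) + base) % ((5 >= 9) + base[nums])
scale = ((5 >= 6) + nums) // ((5 >= nums) + base)
base = out
out = out % nums + (scale - out)
if out >= nums:
    nums = 16 * (out * scale)
out = nums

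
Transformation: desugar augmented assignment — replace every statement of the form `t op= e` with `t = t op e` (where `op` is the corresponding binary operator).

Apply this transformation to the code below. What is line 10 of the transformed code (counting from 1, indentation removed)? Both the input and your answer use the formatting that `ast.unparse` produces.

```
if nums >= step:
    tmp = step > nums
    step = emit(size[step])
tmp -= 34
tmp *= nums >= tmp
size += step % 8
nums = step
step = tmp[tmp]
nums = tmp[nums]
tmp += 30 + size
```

Transformed code:
if nums >= step:
    tmp = step > nums
    step = emit(size[step])
tmp = tmp - 34
tmp = tmp * (nums >= tmp)
size = size + step % 8
nums = step
step = tmp[tmp]
nums = tmp[nums]
tmp = tmp + (30 + size)

tmp = tmp + (30 + size)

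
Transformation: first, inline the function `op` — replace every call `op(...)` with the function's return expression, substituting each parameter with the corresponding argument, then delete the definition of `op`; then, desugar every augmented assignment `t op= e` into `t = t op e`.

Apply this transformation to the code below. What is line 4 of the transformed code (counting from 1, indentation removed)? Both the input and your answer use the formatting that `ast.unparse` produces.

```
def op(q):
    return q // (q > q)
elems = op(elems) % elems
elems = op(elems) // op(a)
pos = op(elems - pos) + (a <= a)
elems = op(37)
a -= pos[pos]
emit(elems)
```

elems = 37 // (37 > 37)

Transformed code:
elems = elems // (elems > elems) % elems
elems = elems // (elems > elems) // (a // (a > a))
pos = (elems - pos) // (elems - pos > elems - pos) + (a <= a)
elems = 37 // (37 > 37)
a = a - pos[pos]
emit(elems)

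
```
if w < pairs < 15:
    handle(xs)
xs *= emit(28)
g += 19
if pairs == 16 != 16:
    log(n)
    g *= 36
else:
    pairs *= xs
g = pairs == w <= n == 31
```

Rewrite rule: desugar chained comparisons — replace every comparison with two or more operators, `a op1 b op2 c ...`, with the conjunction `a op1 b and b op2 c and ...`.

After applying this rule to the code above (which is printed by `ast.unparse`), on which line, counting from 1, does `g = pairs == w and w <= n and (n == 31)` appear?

Transformed code:
if w < pairs and pairs < 15:
    handle(xs)
xs *= emit(28)
g += 19
if pairs == 16 and 16 != 16:
    log(n)
    g *= 36
else:
    pairs *= xs
g = pairs == w and w <= n and (n == 31)

10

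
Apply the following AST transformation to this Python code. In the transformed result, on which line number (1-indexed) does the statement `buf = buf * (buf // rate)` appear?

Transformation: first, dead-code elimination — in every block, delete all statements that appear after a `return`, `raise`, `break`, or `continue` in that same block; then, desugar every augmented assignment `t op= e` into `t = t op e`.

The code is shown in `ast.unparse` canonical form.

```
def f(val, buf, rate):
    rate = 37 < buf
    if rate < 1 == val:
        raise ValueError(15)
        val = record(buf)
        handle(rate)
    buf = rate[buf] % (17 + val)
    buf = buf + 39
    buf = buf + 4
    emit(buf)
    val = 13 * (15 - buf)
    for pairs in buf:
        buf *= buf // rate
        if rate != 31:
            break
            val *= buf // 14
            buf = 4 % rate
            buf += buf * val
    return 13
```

Transformed code:
def f(val, buf, rate):
    rate = 37 < buf
    if rate < 1 == val:
        raise ValueError(15)
    buf = rate[buf] % (17 + val)
    buf = buf + 39
    buf = buf + 4
    emit(buf)
    val = 13 * (15 - buf)
    for pairs in buf:
        buf = buf * (buf // rate)
        if rate != 31:
            break
    return 13

11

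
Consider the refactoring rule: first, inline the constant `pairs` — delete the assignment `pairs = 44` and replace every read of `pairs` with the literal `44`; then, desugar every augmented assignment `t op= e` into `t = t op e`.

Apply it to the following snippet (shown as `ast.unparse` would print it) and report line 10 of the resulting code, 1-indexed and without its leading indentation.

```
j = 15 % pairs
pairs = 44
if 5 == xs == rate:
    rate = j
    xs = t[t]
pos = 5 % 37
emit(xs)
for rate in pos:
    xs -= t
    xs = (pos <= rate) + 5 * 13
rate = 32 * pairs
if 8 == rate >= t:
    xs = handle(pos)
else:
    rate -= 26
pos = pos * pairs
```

Transformed code:
j = 15 % 44
if 5 == xs == rate:
    rate = j
    xs = t[t]
pos = 5 % 37
emit(xs)
for rate in pos:
    xs = xs - t
    xs = (pos <= rate) + 5 * 13
rate = 32 * 44
if 8 == rate >= t:
    xs = handle(pos)
else:
    rate = rate - 26
pos = pos * 44

rate = 32 * 44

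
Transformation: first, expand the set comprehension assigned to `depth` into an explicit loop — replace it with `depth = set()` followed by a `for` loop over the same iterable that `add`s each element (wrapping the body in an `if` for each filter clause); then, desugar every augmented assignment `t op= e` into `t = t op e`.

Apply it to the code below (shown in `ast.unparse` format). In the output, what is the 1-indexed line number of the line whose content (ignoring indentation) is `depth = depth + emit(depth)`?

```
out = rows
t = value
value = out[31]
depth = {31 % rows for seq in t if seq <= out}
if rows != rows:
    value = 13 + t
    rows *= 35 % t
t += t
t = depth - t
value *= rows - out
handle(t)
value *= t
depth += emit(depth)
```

16

Transformed code:
out = rows
t = value
value = out[31]
depth = set()
for seq in t:
    if seq <= out:
        depth.add(31 % rows)
if rows != rows:
    value = 13 + t
    rows = rows * (35 % t)
t = t + t
t = depth - t
value = value * (rows - out)
handle(t)
value = value * t
depth = depth + emit(depth)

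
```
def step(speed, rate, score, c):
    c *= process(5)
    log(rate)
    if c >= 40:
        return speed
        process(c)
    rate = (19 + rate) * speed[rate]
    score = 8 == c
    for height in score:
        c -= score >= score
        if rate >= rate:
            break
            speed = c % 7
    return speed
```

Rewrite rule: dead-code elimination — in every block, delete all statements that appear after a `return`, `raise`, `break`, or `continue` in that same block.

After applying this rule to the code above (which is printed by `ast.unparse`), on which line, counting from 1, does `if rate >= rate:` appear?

10

Transformed code:
def step(speed, rate, score, c):
    c *= process(5)
    log(rate)
    if c >= 40:
        return speed
    rate = (19 + rate) * speed[rate]
    score = 8 == c
    for height in score:
        c -= score >= score
        if rate >= rate:
            break
    return speed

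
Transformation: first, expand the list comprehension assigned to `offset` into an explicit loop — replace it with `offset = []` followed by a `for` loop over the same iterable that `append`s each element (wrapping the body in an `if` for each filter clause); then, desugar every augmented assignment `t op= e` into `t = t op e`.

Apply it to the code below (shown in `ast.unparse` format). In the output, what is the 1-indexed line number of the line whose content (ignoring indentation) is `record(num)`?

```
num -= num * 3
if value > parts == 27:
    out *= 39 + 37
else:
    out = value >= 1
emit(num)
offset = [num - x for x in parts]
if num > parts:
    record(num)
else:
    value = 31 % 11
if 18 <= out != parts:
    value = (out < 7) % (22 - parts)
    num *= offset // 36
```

11

Transformed code:
num = num - num * 3
if value > parts == 27:
    out = out * (39 + 37)
else:
    out = value >= 1
emit(num)
offset = []
for x in parts:
    offset.append(num - x)
if num > parts:
    record(num)
else:
    value = 31 % 11
if 18 <= out != parts:
    value = (out < 7) % (22 - parts)
    num = num * (offset // 36)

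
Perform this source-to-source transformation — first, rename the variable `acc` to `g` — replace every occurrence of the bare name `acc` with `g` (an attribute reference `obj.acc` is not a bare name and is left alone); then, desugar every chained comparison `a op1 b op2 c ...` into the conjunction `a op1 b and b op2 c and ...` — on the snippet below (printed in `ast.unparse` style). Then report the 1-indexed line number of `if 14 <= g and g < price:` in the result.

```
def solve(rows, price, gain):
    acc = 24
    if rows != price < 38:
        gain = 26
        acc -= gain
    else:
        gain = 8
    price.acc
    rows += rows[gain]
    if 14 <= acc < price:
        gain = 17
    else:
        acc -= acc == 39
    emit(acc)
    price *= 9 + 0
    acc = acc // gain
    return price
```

10

Transformed code:
def solve(rows, price, gain):
    g = 24
    if rows != price and price < 38:
        gain = 26
        g -= gain
    else:
        gain = 8
    price.acc
    rows += rows[gain]
    if 14 <= g and g < price:
        gain = 17
    else:
        g -= g == 39
    emit(g)
    price *= 9 + 0
    g = g // gain
    return price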